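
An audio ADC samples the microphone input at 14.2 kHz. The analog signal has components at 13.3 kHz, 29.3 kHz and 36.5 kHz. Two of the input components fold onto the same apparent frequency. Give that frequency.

fs/2 = 7.1 kHz.
13.3 kHz > fs/2 = 7.1 kHz, folds to fs − 13.3 kHz = 0.9 kHz.
29.3 kHz mod fs = 0.9 kHz.
0.9 kHz ≤ fs/2 = 7.1 kHz, appears at 0.9 kHz.
36.5 kHz mod fs = 8.1 kHz.
8.1 kHz > fs/2 = 7.1 kHz, folds to fs − 8.1 kHz = 6.1 kHz.
13.3 kHz and 29.3 kHz both map to 0.9 kHz.

0.9 kHz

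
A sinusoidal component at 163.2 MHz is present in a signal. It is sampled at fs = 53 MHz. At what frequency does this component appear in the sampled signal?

4.2 MHz

163.2 MHz mod fs = 4.2 MHz.
4.2 MHz ≤ fs/2 = 26.5 MHz, appears at 4.2 MHz.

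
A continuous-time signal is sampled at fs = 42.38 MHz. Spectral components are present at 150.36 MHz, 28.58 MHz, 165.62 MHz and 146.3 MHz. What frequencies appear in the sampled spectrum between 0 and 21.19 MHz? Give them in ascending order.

fs/2 = 21.19 MHz.
150.36 MHz mod fs = 23.22 MHz.
23.22 MHz > fs/2 = 21.19 MHz, folds to fs − 23.22 MHz = 19.16 MHz.
28.58 MHz > fs/2 = 21.19 MHz, folds to fs − 28.58 MHz = 13.8 MHz.
165.62 MHz mod fs = 38.48 MHz.
38.48 MHz > fs/2 = 21.19 MHz, folds to fs − 38.48 MHz = 3.9 MHz.
146.3 MHz mod fs = 19.16 MHz.
19.16 MHz ≤ fs/2 = 21.19 MHz, appears at 19.16 MHz.
Distinct values: {3.9 MHz, 13.8 MHz, 19.16 MHz}.

3.9 MHz, 13.8 MHz, 19.16 MHz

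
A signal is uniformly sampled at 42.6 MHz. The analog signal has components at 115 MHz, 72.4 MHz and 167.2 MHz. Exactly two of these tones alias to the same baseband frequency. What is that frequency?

12.8 MHz

fs/2 = 21.3 MHz.
115 MHz mod fs = 29.8 MHz.
29.8 MHz > fs/2 = 21.3 MHz, folds to fs − 29.8 MHz = 12.8 MHz.
72.4 MHz mod fs = 29.8 MHz.
29.8 MHz > fs/2 = 21.3 MHz, folds to fs − 29.8 MHz = 12.8 MHz.
167.2 MHz mod fs = 39.4 MHz.
39.4 MHz > fs/2 = 21.3 MHz, folds to fs − 39.4 MHz = 3.2 MHz.
72.4 MHz and 115 MHz both map to 12.8 MHz.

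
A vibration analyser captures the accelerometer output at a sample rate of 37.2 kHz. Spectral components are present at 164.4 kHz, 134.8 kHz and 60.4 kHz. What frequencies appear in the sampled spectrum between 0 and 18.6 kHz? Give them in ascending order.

14 kHz, 15.6 kHz

fs/2 = 18.6 kHz.
164.4 kHz mod fs = 15.6 kHz.
15.6 kHz ≤ fs/2 = 18.6 kHz, appears at 15.6 kHz.
134.8 kHz mod fs = 23.2 kHz.
23.2 kHz > fs/2 = 18.6 kHz, folds to fs − 23.2 kHz = 14 kHz.
60.4 kHz mod fs = 23.2 kHz.
23.2 kHz > fs/2 = 18.6 kHz, folds to fs − 23.2 kHz = 14 kHz.
Distinct values: {14 kHz, 15.6 kHz}.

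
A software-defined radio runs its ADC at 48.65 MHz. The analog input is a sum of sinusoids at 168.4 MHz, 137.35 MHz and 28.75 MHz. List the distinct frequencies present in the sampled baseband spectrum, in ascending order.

8.6 MHz, 19.9 MHz, 22.45 MHz

fs/2 = 24.325 MHz.
168.4 MHz mod fs = 22.45 MHz.
22.45 MHz ≤ fs/2 = 24.325 MHz, appears at 22.45 MHz.
137.35 MHz mod fs = 40.05 MHz.
40.05 MHz > fs/2 = 24.325 MHz, folds to fs − 40.05 MHz = 8.6 MHz.
28.75 MHz > fs/2 = 24.325 MHz, folds to fs − 28.75 MHz = 19.9 MHz.
Distinct values: {8.6 MHz, 19.9 MHz, 22.45 MHz}.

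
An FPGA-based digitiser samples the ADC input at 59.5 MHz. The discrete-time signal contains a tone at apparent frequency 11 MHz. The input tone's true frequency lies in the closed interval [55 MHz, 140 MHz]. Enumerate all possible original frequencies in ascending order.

Frequencies that alias to 11 MHz are k·fs ± 11 MHz for integer k ≥ 0.
k=0: 11 MHz.
k=1: 48.5 MHz, 70.5 MHz.
k=2: 108 MHz, 130 MHz.
k=3: 167.5 MHz, 189.5 MHz.
Within [55 MHz, 140 MHz]: 70.5 MHz, 108 MHz, 130 MHz.

70.5 MHz, 108 MHz, 130 MHz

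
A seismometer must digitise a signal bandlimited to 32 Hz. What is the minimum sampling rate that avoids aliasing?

Nyquist rate = 2 × 32 Hz = 64 Hz.

64 Hz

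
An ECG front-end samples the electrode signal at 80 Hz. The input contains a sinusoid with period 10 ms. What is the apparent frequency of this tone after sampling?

T = 10 ms → f = 1/T = 100 Hz.
100 Hz mod fs = 20 Hz.
20 Hz ≤ fs/2 = 40 Hz, appears at 20 Hz.

20 Hz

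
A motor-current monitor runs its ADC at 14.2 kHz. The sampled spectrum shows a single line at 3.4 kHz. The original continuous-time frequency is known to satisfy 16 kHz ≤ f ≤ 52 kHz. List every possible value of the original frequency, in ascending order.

17.6 kHz, 25 kHz, 31.8 kHz, 39.2 kHz, 46 kHz

Frequencies that alias to 3.4 kHz are k·fs ± 3.4 kHz for integer k ≥ 0.
k=0: 3.4 kHz.
k=1: 10.8 kHz, 17.6 kHz.
k=2: 25 kHz, 31.8 kHz.
k=3: 39.2 kHz, 46 kHz.
k=4: 53.4 kHz, 60.2 kHz.
Within [16 kHz, 52 kHz]: 17.6 kHz, 25 kHz, 31.8 kHz, 39.2 kHz, 46 kHz.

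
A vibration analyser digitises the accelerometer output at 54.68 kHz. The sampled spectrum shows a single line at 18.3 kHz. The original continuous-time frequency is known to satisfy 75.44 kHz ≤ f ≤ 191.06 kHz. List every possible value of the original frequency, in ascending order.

91.06 kHz, 127.66 kHz, 145.74 kHz, 182.34 kHz

Frequencies that alias to 18.3 kHz are k·fs ± 18.3 kHz for integer k ≥ 0.
k=0: 18.3 kHz.
k=1: 36.38 kHz, 72.98 kHz.
k=2: 91.06 kHz, 127.66 kHz.
k=3: 145.74 kHz, 182.34 kHz.
k=4: 200.42 kHz, 237.02 kHz.
Within [75.44 kHz, 191.06 kHz]: 91.06 kHz, 127.66 kHz, 145.74 kHz, 182.34 kHz.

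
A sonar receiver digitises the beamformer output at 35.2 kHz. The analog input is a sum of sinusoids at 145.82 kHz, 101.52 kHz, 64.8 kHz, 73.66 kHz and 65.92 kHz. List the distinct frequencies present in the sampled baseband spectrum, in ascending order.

3.26 kHz, 4.08 kHz, 4.48 kHz, 5.02 kHz, 5.6 kHz

fs/2 = 17.6 kHz.
145.82 kHz mod fs = 5.02 kHz.
5.02 kHz ≤ fs/2 = 17.6 kHz, appears at 5.02 kHz.
101.52 kHz mod fs = 31.12 kHz.
31.12 kHz > fs/2 = 17.6 kHz, folds to fs − 31.12 kHz = 4.08 kHz.
64.8 kHz mod fs = 29.6 kHz.
29.6 kHz > fs/2 = 17.6 kHz, folds to fs − 29.6 kHz = 5.6 kHz.
73.66 kHz mod fs = 3.26 kHz.
3.26 kHz ≤ fs/2 = 17.6 kHz, appears at 3.26 kHz.
65.92 kHz mod fs = 30.72 kHz.
30.72 kHz > fs/2 = 17.6 kHz, folds to fs − 30.72 kHz = 4.48 kHz.
Distinct values: {3.26 kHz, 4.08 kHz, 4.48 kHz, 5.02 kHz, 5.6 kHz}.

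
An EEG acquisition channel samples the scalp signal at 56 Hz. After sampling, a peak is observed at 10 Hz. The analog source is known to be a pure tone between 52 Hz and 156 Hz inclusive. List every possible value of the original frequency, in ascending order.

Frequencies that alias to 10 Hz are k·fs ± 10 Hz for integer k ≥ 0.
k=0: 10 Hz.
k=1: 46 Hz, 66 Hz.
k=2: 102 Hz, 122 Hz.
k=3: 158 Hz, 178 Hz.
Within [52 Hz, 156 Hz]: 66 Hz, 102 Hz, 122 Hz.

66 Hz, 102 Hz, 122 Hz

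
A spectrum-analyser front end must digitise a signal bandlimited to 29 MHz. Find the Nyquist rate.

58 MHz

Nyquist rate = 2 × 29 MHz = 58 MHz.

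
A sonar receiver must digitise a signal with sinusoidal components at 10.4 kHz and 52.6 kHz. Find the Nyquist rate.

105.2 kHz

Highest-frequency component: 52.6 kHz.
Nyquist rate = 2 × 52.6 kHz = 105.2 kHz.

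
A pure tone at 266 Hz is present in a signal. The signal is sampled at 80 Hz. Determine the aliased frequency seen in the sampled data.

266 Hz mod fs = 26 Hz.
26 Hz ≤ fs/2 = 40 Hz, appears at 26 Hz.

26 Hz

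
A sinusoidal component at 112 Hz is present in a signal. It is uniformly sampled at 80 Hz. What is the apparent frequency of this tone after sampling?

32 Hz

112 Hz mod fs = 32 Hz.
32 Hz ≤ fs/2 = 40 Hz, appears at 32 Hz.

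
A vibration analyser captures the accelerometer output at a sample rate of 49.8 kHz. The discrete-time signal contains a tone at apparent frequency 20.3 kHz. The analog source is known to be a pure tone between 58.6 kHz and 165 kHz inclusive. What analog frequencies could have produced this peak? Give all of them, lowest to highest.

Frequencies that alias to 20.3 kHz are k·fs ± 20.3 kHz for integer k ≥ 0.
k=0: 20.3 kHz.
k=1: 29.5 kHz, 70.1 kHz.
k=2: 79.3 kHz, 119.9 kHz.
k=3: 129.1 kHz, 169.7 kHz.
k=4: 178.9 kHz, 219.5 kHz.
Within [58.6 kHz, 165 kHz]: 70.1 kHz, 79.3 kHz, 119.9 kHz, 129.1 kHz.

70.1 kHz, 79.3 kHz, 119.9 kHz, 129.1 kHz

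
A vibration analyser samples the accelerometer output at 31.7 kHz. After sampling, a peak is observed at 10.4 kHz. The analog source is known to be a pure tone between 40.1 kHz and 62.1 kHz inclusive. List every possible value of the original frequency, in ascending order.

42.1 kHz, 53 kHz

Frequencies that alias to 10.4 kHz are k·fs ± 10.4 kHz for integer k ≥ 0.
k=0: 10.4 kHz.
k=1: 21.3 kHz, 42.1 kHz.
k=2: 53 kHz, 73.8 kHz.
k=3: 84.7 kHz, 105.5 kHz.
Within [40.1 kHz, 62.1 kHz]: 42.1 kHz, 53 kHz.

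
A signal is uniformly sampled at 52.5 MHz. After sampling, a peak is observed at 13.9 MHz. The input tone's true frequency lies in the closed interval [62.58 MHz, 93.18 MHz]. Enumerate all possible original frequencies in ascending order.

66.4 MHz, 91.1 MHz

Frequencies that alias to 13.9 MHz are k·fs ± 13.9 MHz for integer k ≥ 0.
k=0: 13.9 MHz.
k=1: 38.6 MHz, 66.4 MHz.
k=2: 91.1 MHz, 118.9 MHz.
k=3: 143.6 MHz, 171.4 MHz.
Within [62.58 MHz, 93.18 MHz]: 66.4 MHz, 91.1 MHz.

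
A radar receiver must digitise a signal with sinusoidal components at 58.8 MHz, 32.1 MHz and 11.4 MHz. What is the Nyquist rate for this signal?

117.6 MHz

Highest-frequency component: 58.8 MHz.
Nyquist rate = 2 × 58.8 MHz = 117.6 MHz.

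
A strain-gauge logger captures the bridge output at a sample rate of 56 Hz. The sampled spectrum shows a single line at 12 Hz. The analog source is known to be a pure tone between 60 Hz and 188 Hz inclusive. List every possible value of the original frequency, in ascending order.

Frequencies that alias to 12 Hz are k·fs ± 12 Hz for integer k ≥ 0.
k=0: 12 Hz.
k=1: 44 Hz, 68 Hz.
k=2: 100 Hz, 124 Hz.
k=3: 156 Hz, 180 Hz.
k=4: 212 Hz, 236 Hz.
Within [60 Hz, 188 Hz]: 68 Hz, 100 Hz, 124 Hz, 156 Hz, 180 Hz.

68 Hz, 100 Hz, 124 Hz, 156 Hz, 180 Hz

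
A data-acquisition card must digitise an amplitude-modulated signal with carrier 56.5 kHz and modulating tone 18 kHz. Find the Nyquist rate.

149 kHz

AM sidebands sit at fc ± fm = 38.5 kHz and 74.5 kHz.
Highest-frequency component: 74.5 kHz.
Nyquist rate = 2 × 74.5 kHz = 149 kHz.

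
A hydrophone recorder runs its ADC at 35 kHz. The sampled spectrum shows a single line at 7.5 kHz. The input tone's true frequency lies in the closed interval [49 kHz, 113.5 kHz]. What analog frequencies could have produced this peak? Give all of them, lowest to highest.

62.5 kHz, 77.5 kHz, 97.5 kHz, 112.5 kHz

Frequencies that alias to 7.5 kHz are k·fs ± 7.5 kHz for integer k ≥ 0.
k=0: 7.5 kHz.
k=1: 27.5 kHz, 42.5 kHz.
k=2: 62.5 kHz, 77.5 kHz.
k=3: 97.5 kHz, 112.5 kHz.
k=4: 132.5 kHz, 147.5 kHz.
Within [49 kHz, 113.5 kHz]: 62.5 kHz, 77.5 kHz, 97.5 kHz, 112.5 kHz.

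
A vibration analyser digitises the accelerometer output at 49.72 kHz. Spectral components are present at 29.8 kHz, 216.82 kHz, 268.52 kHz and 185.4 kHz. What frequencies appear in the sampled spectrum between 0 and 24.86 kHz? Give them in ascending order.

13.48 kHz, 17.94 kHz, 19.92 kHz

fs/2 = 24.86 kHz.
29.8 kHz > fs/2 = 24.86 kHz, folds to fs − 29.8 kHz = 19.92 kHz.
216.82 kHz mod fs = 17.94 kHz.
17.94 kHz ≤ fs/2 = 24.86 kHz, appears at 17.94 kHz.
268.52 kHz mod fs = 19.92 kHz.
19.92 kHz ≤ fs/2 = 24.86 kHz, appears at 19.92 kHz.
185.4 kHz mod fs = 36.24 kHz.
36.24 kHz > fs/2 = 24.86 kHz, folds to fs − 36.24 kHz = 13.48 kHz.
Distinct values: {13.48 kHz, 17.94 kHz, 19.92 kHz}.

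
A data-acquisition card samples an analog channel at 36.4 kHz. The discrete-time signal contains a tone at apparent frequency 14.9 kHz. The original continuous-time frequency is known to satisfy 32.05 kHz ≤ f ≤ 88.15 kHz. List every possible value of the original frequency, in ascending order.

51.3 kHz, 57.9 kHz, 87.7 kHz

Frequencies that alias to 14.9 kHz are k·fs ± 14.9 kHz for integer k ≥ 0.
k=0: 14.9 kHz.
k=1: 21.5 kHz, 51.3 kHz.
k=2: 57.9 kHz, 87.7 kHz.
k=3: 94.3 kHz, 124.1 kHz.
Within [32.05 kHz, 88.15 kHz]: 51.3 kHz, 57.9 kHz, 87.7 kHz.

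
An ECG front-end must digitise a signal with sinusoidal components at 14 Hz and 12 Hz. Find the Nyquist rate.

28 Hz

Highest-frequency component: 14 Hz.
Nyquist rate = 2 × 14 Hz = 28 Hz.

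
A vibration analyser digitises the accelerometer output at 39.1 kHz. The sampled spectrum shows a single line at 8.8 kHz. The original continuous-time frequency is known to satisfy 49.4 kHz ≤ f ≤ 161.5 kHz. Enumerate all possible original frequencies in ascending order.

Frequencies that alias to 8.8 kHz are k·fs ± 8.8 kHz for integer k ≥ 0.
k=0: 8.8 kHz.
k=1: 30.3 kHz, 47.9 kHz.
k=2: 69.4 kHz, 87 kHz.
k=3: 108.5 kHz, 126.1 kHz.
k=4: 147.6 kHz, 165.2 kHz.
k=5: 186.7 kHz, 204.3 kHz.
Within [49.4 kHz, 161.5 kHz]: 69.4 kHz, 87 kHz, 108.5 kHz, 126.1 kHz, 147.6 kHz.

69.4 kHz, 87 kHz, 108.5 kHz, 126.1 kHz, 147.6 kHz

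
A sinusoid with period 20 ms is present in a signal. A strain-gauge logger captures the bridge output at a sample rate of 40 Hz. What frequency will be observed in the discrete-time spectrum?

10 Hz

T = 20 ms → f = 1/T = 50 Hz.
50 Hz mod fs = 10 Hz.
10 Hz ≤ fs/2 = 20 Hz, appears at 10 Hz.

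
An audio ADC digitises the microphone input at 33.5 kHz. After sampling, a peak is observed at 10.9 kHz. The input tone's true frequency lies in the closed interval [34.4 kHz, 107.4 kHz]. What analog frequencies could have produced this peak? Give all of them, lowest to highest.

44.4 kHz, 56.1 kHz, 77.9 kHz, 89.6 kHz

Frequencies that alias to 10.9 kHz are k·fs ± 10.9 kHz for integer k ≥ 0.
k=0: 10.9 kHz.
k=1: 22.6 kHz, 44.4 kHz.
k=2: 56.1 kHz, 77.9 kHz.
k=3: 89.6 kHz, 111.4 kHz.
k=4: 123.1 kHz, 144.9 kHz.
Within [34.4 kHz, 107.4 kHz]: 44.4 kHz, 56.1 kHz, 77.9 kHz, 89.6 kHz.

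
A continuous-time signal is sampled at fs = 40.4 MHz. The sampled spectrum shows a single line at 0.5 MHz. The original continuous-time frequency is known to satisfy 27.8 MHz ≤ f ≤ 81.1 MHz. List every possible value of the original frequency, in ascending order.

Frequencies that alias to 0.5 MHz are k·fs ± 0.5 MHz for integer k ≥ 0.
k=0: 0.5 MHz.
k=1: 39.9 MHz, 40.9 MHz.
k=2: 80.3 MHz, 81.3 MHz.
k=3: 120.7 MHz, 121.7 MHz.
Within [27.8 MHz, 81.1 MHz]: 39.9 MHz, 40.9 MHz, 80.3 MHz.

39.9 MHz, 40.9 MHz, 80.3 MHz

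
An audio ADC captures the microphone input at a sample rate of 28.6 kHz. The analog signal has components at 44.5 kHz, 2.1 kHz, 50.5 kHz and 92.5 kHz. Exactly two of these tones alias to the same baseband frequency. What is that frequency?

fs/2 = 14.3 kHz.
44.5 kHz mod fs = 15.9 kHz.
15.9 kHz > fs/2 = 14.3 kHz, folds to fs − 15.9 kHz = 12.7 kHz.
2.1 kHz ≤ fs/2 = 14.3 kHz, passes unchanged.
50.5 kHz mod fs = 21.9 kHz.
21.9 kHz > fs/2 = 14.3 kHz, folds to fs − 21.9 kHz = 6.7 kHz.
92.5 kHz mod fs = 6.7 kHz.
6.7 kHz ≤ fs/2 = 14.3 kHz, appears at 6.7 kHz.
50.5 kHz and 92.5 kHz both map to 6.7 kHz.

6.7 kHz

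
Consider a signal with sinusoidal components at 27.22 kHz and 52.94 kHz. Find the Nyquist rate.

Highest-frequency component: 52.94 kHz.
Nyquist rate = 2 × 52.94 kHz = 105.88 kHz.

105.88 kHz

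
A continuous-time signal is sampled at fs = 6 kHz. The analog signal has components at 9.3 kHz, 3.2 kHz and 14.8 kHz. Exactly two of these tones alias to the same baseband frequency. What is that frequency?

2.8 kHz

fs/2 = 3 kHz.
9.3 kHz mod fs = 3.3 kHz.
3.3 kHz > fs/2 = 3 kHz, folds to fs − 3.3 kHz = 2.7 kHz.
3.2 kHz > fs/2 = 3 kHz, folds to fs − 3.2 kHz = 2.8 kHz.
14.8 kHz mod fs = 2.8 kHz.
2.8 kHz ≤ fs/2 = 3 kHz, appears at 2.8 kHz.
3.2 kHz and 14.8 kHz both map to 2.8 kHz.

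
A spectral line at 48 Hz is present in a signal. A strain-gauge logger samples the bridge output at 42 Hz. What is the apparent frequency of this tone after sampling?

6 Hz

48 Hz mod fs = 6 Hz.
6 Hz ≤ fs/2 = 21 Hz, appears at 6 Hz.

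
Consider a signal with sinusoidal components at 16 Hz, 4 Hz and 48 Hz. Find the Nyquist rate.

Highest-frequency component: 48 Hz.
Nyquist rate = 2 × 48 Hz = 96 Hz.

96 Hz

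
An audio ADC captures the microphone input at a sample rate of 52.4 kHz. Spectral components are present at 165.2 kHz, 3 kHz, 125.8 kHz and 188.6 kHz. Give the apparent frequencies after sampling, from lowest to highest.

fs/2 = 26.2 kHz.
165.2 kHz mod fs = 8 kHz.
8 kHz ≤ fs/2 = 26.2 kHz, appears at 8 kHz.
3 kHz ≤ fs/2 = 26.2 kHz, passes unchanged.
125.8 kHz mod fs = 21 kHz.
21 kHz ≤ fs/2 = 26.2 kHz, appears at 21 kHz.
188.6 kHz mod fs = 31.4 kHz.
31.4 kHz > fs/2 = 26.2 kHz, folds to fs − 31.4 kHz = 21 kHz.
Distinct values: {3 kHz, 8 kHz, 21 kHz}.

3 kHz, 8 kHz, 21 kHz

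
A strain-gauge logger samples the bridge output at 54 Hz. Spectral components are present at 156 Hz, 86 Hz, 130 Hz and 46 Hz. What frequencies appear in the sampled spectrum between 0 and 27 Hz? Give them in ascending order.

6 Hz, 8 Hz, 22 Hz

fs/2 = 27 Hz.
156 Hz mod fs = 48 Hz.
48 Hz > fs/2 = 27 Hz, folds to fs − 48 Hz = 6 Hz.
86 Hz mod fs = 32 Hz.
32 Hz > fs/2 = 27 Hz, folds to fs − 32 Hz = 22 Hz.
130 Hz mod fs = 22 Hz.
22 Hz ≤ fs/2 = 27 Hz, appears at 22 Hz.
46 Hz > fs/2 = 27 Hz, folds to fs − 46 Hz = 8 Hz.
Distinct values: {6 Hz, 8 Hz, 22 Hz}.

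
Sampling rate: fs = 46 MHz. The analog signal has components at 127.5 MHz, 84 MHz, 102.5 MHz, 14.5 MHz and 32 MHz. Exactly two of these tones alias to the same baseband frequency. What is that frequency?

fs/2 = 23 MHz.
127.5 MHz mod fs = 35.5 MHz.
35.5 MHz > fs/2 = 23 MHz, folds to fs − 35.5 MHz = 10.5 MHz.
84 MHz mod fs = 38 MHz.
38 MHz > fs/2 = 23 MHz, folds to fs − 38 MHz = 8 MHz.
102.5 MHz mod fs = 10.5 MHz.
10.5 MHz ≤ fs/2 = 23 MHz, appears at 10.5 MHz.
14.5 MHz ≤ fs/2 = 23 MHz, passes unchanged.
32 MHz > fs/2 = 23 MHz, folds to fs − 32 MHz = 14 MHz.
102.5 MHz and 127.5 MHz both map to 10.5 MHz.

10.5 MHz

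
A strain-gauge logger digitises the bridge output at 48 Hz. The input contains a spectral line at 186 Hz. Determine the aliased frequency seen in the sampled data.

6 Hz

186 Hz mod fs = 42 Hz.
42 Hz > fs/2 = 24 Hz, folds to fs − 42 Hz = 6 Hz.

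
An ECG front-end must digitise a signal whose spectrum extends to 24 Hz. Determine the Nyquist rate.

Nyquist rate = 2 × 24 Hz = 48 Hz.

48 Hz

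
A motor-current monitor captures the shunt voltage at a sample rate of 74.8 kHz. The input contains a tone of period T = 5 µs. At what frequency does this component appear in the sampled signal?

24.4 kHz

T = 5 µs → f = 1/T = 200 kHz.
200 kHz mod fs = 50.4 kHz.
50.4 kHz > fs/2 = 37.4 kHz, folds to fs − 50.4 kHz = 24.4 kHz.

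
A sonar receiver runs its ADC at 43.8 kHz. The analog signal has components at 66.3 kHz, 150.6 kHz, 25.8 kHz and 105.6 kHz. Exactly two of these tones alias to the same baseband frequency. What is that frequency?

18 kHz

fs/2 = 21.9 kHz.
66.3 kHz mod fs = 22.5 kHz.
22.5 kHz > fs/2 = 21.9 kHz, folds to fs − 22.5 kHz = 21.3 kHz.
150.6 kHz mod fs = 19.2 kHz.
19.2 kHz ≤ fs/2 = 21.9 kHz, appears at 19.2 kHz.
25.8 kHz > fs/2 = 21.9 kHz, folds to fs − 25.8 kHz = 18 kHz.
105.6 kHz mod fs = 18 kHz.
18 kHz ≤ fs/2 = 21.9 kHz, appears at 18 kHz.
25.8 kHz and 105.6 kHz both map to 18 kHz.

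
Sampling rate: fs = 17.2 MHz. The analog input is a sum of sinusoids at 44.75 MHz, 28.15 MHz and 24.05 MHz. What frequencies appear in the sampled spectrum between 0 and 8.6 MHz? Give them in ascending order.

fs/2 = 8.6 MHz.
44.75 MHz mod fs = 10.35 MHz.
10.35 MHz > fs/2 = 8.6 MHz, folds to fs − 10.35 MHz = 6.85 MHz.
28.15 MHz mod fs = 10.95 MHz.
10.95 MHz > fs/2 = 8.6 MHz, folds to fs − 10.95 MHz = 6.25 MHz.
24.05 MHz mod fs = 6.85 MHz.
6.85 MHz ≤ fs/2 = 8.6 MHz, appears at 6.85 MHz.
Distinct values: {6.25 MHz, 6.85 MHz}.

6.25 MHz, 6.85 MHz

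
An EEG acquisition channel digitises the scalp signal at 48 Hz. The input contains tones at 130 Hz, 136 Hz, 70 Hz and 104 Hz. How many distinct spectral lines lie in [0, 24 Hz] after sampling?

3

fs/2 = 24 Hz.
130 Hz mod fs = 34 Hz.
34 Hz > fs/2 = 24 Hz, folds to fs − 34 Hz = 14 Hz.
136 Hz mod fs = 40 Hz.
40 Hz > fs/2 = 24 Hz, folds to fs − 40 Hz = 8 Hz.
70 Hz mod fs = 22 Hz.
22 Hz ≤ fs/2 = 24 Hz, appears at 22 Hz.
104 Hz mod fs = 8 Hz.
8 Hz ≤ fs/2 = 24 Hz, appears at 8 Hz.
Distinct values: {8 Hz, 14 Hz, 22 Hz} → 3.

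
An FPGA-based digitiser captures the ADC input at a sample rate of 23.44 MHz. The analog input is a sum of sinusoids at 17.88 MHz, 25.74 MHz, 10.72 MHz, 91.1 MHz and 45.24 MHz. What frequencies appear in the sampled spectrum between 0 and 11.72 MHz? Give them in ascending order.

fs/2 = 11.72 MHz.
17.88 MHz > fs/2 = 11.72 MHz, folds to fs − 17.88 MHz = 5.56 MHz.
25.74 MHz mod fs = 2.3 MHz.
2.3 MHz ≤ fs/2 = 11.72 MHz, appears at 2.3 MHz.
10.72 MHz ≤ fs/2 = 11.72 MHz, passes unchanged.
91.1 MHz mod fs = 20.78 MHz.
20.78 MHz > fs/2 = 11.72 MHz, folds to fs − 20.78 MHz = 2.66 MHz.
45.24 MHz mod fs = 21.8 MHz.
21.8 MHz > fs/2 = 11.72 MHz, folds to fs − 21.8 MHz = 1.64 MHz.
Distinct values: {1.64 MHz, 2.3 MHz, 2.66 MHz, 5.56 MHz, 10.72 MHz}.

1.64 MHz, 2.3 MHz, 2.66 MHz, 5.56 MHz, 10.72 MHz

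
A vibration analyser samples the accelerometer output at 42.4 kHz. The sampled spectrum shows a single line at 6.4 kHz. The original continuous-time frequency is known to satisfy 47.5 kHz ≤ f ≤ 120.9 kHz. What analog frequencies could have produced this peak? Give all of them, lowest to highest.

Frequencies that alias to 6.4 kHz are k·fs ± 6.4 kHz for integer k ≥ 0.
k=0: 6.4 kHz.
k=1: 36 kHz, 48.8 kHz.
k=2: 78.4 kHz, 91.2 kHz.
k=3: 120.8 kHz, 133.6 kHz.
k=4: 163.2 kHz, 176 kHz.
Within [47.5 kHz, 120.9 kHz]: 48.8 kHz, 78.4 kHz, 91.2 kHz, 120.8 kHz.

48.8 kHz, 78.4 kHz, 91.2 kHz, 120.8 kHz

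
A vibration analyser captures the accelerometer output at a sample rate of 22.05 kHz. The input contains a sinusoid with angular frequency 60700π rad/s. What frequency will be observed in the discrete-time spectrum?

8.3 kHz

ω = 60700π rad/s → f = ω/(2π) = 30350 Hz = 30.35 kHz.
30.35 kHz mod fs = 8.3 kHz.
8.3 kHz ≤ fs/2 = 11.025 kHz, appears at 8.3 kHz.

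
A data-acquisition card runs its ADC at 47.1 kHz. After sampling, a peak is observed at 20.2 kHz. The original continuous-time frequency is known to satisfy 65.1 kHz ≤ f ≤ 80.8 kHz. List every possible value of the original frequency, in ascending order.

Frequencies that alias to 20.2 kHz are k·fs ± 20.2 kHz for integer k ≥ 0.
k=0: 20.2 kHz.
k=1: 26.9 kHz, 67.3 kHz.
k=2: 74 kHz, 114.4 kHz.
k=3: 121.1 kHz, 161.5 kHz.
Within [65.1 kHz, 80.8 kHz]: 67.3 kHz, 74 kHz.

67.3 kHz, 74 kHz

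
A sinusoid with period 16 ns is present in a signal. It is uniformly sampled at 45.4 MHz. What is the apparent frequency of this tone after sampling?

T = 16 ns → f = 1/T = 62.5 MHz.
62.5 MHz mod fs = 17.1 MHz.
17.1 MHz ≤ fs/2 = 22.7 MHz, appears at 17.1 MHz.

17.1 MHz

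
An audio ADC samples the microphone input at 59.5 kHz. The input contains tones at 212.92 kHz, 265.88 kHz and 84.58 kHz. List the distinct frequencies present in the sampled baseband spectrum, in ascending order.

fs/2 = 29.75 kHz.
212.92 kHz mod fs = 34.42 kHz.
34.42 kHz > fs/2 = 29.75 kHz, folds to fs − 34.42 kHz = 25.08 kHz.
265.88 kHz mod fs = 27.88 kHz.
27.88 kHz ≤ fs/2 = 29.75 kHz, appears at 27.88 kHz.
84.58 kHz mod fs = 25.08 kHz.
25.08 kHz ≤ fs/2 = 29.75 kHz, appears at 25.08 kHz.
Distinct values: {25.08 kHz, 27.88 kHz}.

25.08 kHz, 27.88 kHz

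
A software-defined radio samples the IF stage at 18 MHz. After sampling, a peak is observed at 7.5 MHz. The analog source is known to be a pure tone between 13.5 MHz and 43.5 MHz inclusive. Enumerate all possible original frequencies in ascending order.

Frequencies that alias to 7.5 MHz are k·fs ± 7.5 MHz for integer k ≥ 0.
k=0: 7.5 MHz.
k=1: 10.5 MHz, 25.5 MHz.
k=2: 28.5 MHz, 43.5 MHz.
k=3: 46.5 MHz, 61.5 MHz.
Within [13.5 MHz, 43.5 MHz]: 25.5 MHz, 28.5 MHz, 43.5 MHz.

25.5 MHz, 28.5 MHz, 43.5 MHz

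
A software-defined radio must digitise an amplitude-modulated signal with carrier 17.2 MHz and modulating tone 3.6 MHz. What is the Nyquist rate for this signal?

AM sidebands sit at fc ± fm = 13.6 MHz and 20.8 MHz.
Highest-frequency component: 20.8 MHz.
Nyquist rate = 2 × 20.8 MHz = 41.6 MHz.

41.6 MHz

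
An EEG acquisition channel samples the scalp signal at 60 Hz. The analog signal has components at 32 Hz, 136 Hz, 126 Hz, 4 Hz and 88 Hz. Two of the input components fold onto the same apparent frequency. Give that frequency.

28 Hz

fs/2 = 30 Hz.
32 Hz > fs/2 = 30 Hz, folds to fs − 32 Hz = 28 Hz.
136 Hz mod fs = 16 Hz.
16 Hz ≤ fs/2 = 30 Hz, appears at 16 Hz.
126 Hz mod fs = 6 Hz.
6 Hz ≤ fs/2 = 30 Hz, appears at 6 Hz.
4 Hz ≤ fs/2 = 30 Hz, passes unchanged.
88 Hz mod fs = 28 Hz.
28 Hz ≤ fs/2 = 30 Hz, appears at 28 Hz.
32 Hz and 88 Hz both map to 28 Hz.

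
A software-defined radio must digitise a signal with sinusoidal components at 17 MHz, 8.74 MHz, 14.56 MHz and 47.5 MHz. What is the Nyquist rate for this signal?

95 MHz

Highest-frequency component: 47.5 MHz.
Nyquist rate = 2 × 47.5 MHz = 95 MHz.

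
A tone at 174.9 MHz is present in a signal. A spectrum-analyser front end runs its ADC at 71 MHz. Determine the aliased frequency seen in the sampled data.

32.9 MHz

174.9 MHz mod fs = 32.9 MHz.
32.9 MHz ≤ fs/2 = 35.5 MHz, appears at 32.9 MHz.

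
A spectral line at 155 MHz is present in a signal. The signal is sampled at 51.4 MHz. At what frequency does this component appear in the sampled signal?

155 MHz mod fs = 0.8 MHz.
0.8 MHz ≤ fs/2 = 25.7 MHz, appears at 0.8 MHz.

0.8 MHz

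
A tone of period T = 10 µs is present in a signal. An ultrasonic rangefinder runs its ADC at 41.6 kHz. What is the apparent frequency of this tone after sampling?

T = 10 µs → f = 1/T = 100 kHz.
100 kHz mod fs = 16.8 kHz.
16.8 kHz ≤ fs/2 = 20.8 kHz, appears at 16.8 kHz.

16.8 kHz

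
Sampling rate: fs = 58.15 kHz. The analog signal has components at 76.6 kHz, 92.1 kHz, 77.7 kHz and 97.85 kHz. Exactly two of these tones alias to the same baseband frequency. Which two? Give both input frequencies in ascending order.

fs/2 = 29.075 kHz.
76.6 kHz mod fs = 18.45 kHz.
18.45 kHz ≤ fs/2 = 29.075 kHz, appears at 18.45 kHz.
92.1 kHz mod fs = 33.95 kHz.
33.95 kHz > fs/2 = 29.075 kHz, folds to fs − 33.95 kHz = 24.2 kHz.
77.7 kHz mod fs = 19.55 kHz.
19.55 kHz ≤ fs/2 = 29.075 kHz, appears at 19.55 kHz.
97.85 kHz mod fs = 39.7 kHz.
39.7 kHz > fs/2 = 29.075 kHz, folds to fs − 39.7 kHz = 18.45 kHz.
76.6 kHz and 97.85 kHz both map to 18.45 kHz.

76.6 kHz, 97.85 kHz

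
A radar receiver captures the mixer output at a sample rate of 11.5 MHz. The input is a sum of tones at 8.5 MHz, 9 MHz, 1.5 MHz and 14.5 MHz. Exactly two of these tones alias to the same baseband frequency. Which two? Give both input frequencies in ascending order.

fs/2 = 5.75 MHz.
8.5 MHz > fs/2 = 5.75 MHz, folds to fs − 8.5 MHz = 3 MHz.
9 MHz > fs/2 = 5.75 MHz, folds to fs − 9 MHz = 2.5 MHz.
1.5 MHz ≤ fs/2 = 5.75 MHz, passes unchanged.
14.5 MHz mod fs = 3 MHz.
3 MHz ≤ fs/2 = 5.75 MHz, appears at 3 MHz.
8.5 MHz and 14.5 MHz both map to 3 MHz.

8.5 MHz, 14.5 MHz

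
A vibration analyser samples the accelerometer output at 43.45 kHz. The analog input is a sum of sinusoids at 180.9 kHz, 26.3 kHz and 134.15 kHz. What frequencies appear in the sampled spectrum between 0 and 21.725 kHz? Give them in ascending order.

3.8 kHz, 7.1 kHz, 17.15 kHz

fs/2 = 21.725 kHz.
180.9 kHz mod fs = 7.1 kHz.
7.1 kHz ≤ fs/2 = 21.725 kHz, appears at 7.1 kHz.
26.3 kHz > fs/2 = 21.725 kHz, folds to fs − 26.3 kHz = 17.15 kHz.
134.15 kHz mod fs = 3.8 kHz.
3.8 kHz ≤ fs/2 = 21.725 kHz, appears at 3.8 kHz.
Distinct values: {3.8 kHz, 7.1 kHz, 17.15 kHz}.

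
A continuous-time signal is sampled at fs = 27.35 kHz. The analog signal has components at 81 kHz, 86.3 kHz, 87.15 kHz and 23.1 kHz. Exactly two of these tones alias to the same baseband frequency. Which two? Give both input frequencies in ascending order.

fs/2 = 13.675 kHz.
81 kHz mod fs = 26.3 kHz.
26.3 kHz > fs/2 = 13.675 kHz, folds to fs − 26.3 kHz = 1.05 kHz.
86.3 kHz mod fs = 4.25 kHz.
4.25 kHz ≤ fs/2 = 13.675 kHz, appears at 4.25 kHz.
87.15 kHz mod fs = 5.1 kHz.
5.1 kHz ≤ fs/2 = 13.675 kHz, appears at 5.1 kHz.
23.1 kHz > fs/2 = 13.675 kHz, folds to fs − 23.1 kHz = 4.25 kHz.
23.1 kHz and 86.3 kHz both map to 4.25 kHz.

23.1 kHz, 86.3 kHz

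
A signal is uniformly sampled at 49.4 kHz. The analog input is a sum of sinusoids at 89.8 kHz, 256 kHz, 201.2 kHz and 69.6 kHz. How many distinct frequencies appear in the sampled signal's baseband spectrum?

fs/2 = 24.7 kHz.
89.8 kHz mod fs = 40.4 kHz.
40.4 kHz > fs/2 = 24.7 kHz, folds to fs − 40.4 kHz = 9 kHz.
256 kHz mod fs = 9 kHz.
9 kHz ≤ fs/2 = 24.7 kHz, appears at 9 kHz.
201.2 kHz mod fs = 3.6 kHz.
3.6 kHz ≤ fs/2 = 24.7 kHz, appears at 3.6 kHz.
69.6 kHz mod fs = 20.2 kHz.
20.2 kHz ≤ fs/2 = 24.7 kHz, appears at 20.2 kHz.
Distinct values: {3.6 kHz, 9 kHz, 20.2 kHz} → 3.

3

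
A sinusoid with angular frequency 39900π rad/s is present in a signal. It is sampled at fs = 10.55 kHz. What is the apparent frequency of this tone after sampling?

ω = 39900π rad/s → f = ω/(2π) = 19950 Hz = 19.95 kHz.
19.95 kHz mod fs = 9.4 kHz.
9.4 kHz > fs/2 = 5.275 kHz, folds to fs − 9.4 kHz = 1.15 kHz.

1.15 kHz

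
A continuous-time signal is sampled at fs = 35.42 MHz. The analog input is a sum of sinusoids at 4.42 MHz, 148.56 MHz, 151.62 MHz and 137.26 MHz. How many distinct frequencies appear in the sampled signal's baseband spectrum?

fs/2 = 17.71 MHz.
4.42 MHz ≤ fs/2 = 17.71 MHz, passes unchanged.
148.56 MHz mod fs = 6.88 MHz.
6.88 MHz ≤ fs/2 = 17.71 MHz, appears at 6.88 MHz.
151.62 MHz mod fs = 9.94 MHz.
9.94 MHz ≤ fs/2 = 17.71 MHz, appears at 9.94 MHz.
137.26 MHz mod fs = 31 MHz.
31 MHz > fs/2 = 17.71 MHz, folds to fs − 31 MHz = 4.42 MHz.
Distinct values: {4.42 MHz, 6.88 MHz, 9.94 MHz} → 3.

3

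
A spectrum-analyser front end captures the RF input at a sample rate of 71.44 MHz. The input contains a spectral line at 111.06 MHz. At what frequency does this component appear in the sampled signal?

31.82 MHz

111.06 MHz mod fs = 39.62 MHz.
39.62 MHz > fs/2 = 35.72 MHz, folds to fs − 39.62 MHz = 31.82 MHz.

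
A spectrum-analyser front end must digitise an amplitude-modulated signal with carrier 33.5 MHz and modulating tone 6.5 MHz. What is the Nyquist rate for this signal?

80 MHz

AM sidebands sit at fc ± fm = 27 MHz and 40 MHz.
Highest-frequency component: 40 MHz.
Nyquist rate = 2 × 40 MHz = 80 MHz.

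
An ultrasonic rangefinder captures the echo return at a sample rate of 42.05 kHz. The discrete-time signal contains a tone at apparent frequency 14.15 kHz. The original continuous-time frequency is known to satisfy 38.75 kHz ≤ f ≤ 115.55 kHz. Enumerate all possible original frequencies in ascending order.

56.2 kHz, 69.95 kHz, 98.25 kHz, 112 kHz

Frequencies that alias to 14.15 kHz are k·fs ± 14.15 kHz for integer k ≥ 0.
k=0: 14.15 kHz.
k=1: 27.9 kHz, 56.2 kHz.
k=2: 69.95 kHz, 98.25 kHz.
k=3: 112 kHz, 140.3 kHz.
k=4: 154.05 kHz, 182.35 kHz.
Within [38.75 kHz, 115.55 kHz]: 56.2 kHz, 69.95 kHz, 98.25 kHz, 112 kHz.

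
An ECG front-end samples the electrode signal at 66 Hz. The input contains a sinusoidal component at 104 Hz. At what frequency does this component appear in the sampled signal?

104 Hz mod fs = 38 Hz.
38 Hz > fs/2 = 33 Hz, folds to fs − 38 Hz = 28 Hz.

28 Hz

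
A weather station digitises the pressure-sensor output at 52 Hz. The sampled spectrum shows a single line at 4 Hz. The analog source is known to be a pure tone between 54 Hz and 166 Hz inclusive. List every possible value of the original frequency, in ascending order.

56 Hz, 100 Hz, 108 Hz, 152 Hz, 160 Hz

Frequencies that alias to 4 Hz are k·fs ± 4 Hz for integer k ≥ 0.
k=0: 4 Hz.
k=1: 48 Hz, 56 Hz.
k=2: 100 Hz, 108 Hz.
k=3: 152 Hz, 160 Hz.
k=4: 204 Hz, 212 Hz.
Within [54 Hz, 166 Hz]: 56 Hz, 100 Hz, 108 Hz, 152 Hz, 160 Hz.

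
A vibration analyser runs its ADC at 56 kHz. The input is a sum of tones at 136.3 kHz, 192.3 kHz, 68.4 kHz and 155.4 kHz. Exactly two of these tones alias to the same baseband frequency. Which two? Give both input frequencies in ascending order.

136.3 kHz, 192.3 kHz

fs/2 = 28 kHz.
136.3 kHz mod fs = 24.3 kHz.
24.3 kHz ≤ fs/2 = 28 kHz, appears at 24.3 kHz.
192.3 kHz mod fs = 24.3 kHz.
24.3 kHz ≤ fs/2 = 28 kHz, appears at 24.3 kHz.
68.4 kHz mod fs = 12.4 kHz.
12.4 kHz ≤ fs/2 = 28 kHz, appears at 12.4 kHz.
155.4 kHz mod fs = 43.4 kHz.
43.4 kHz > fs/2 = 28 kHz, folds to fs − 43.4 kHz = 12.6 kHz.
136.3 kHz and 192.3 kHz both map to 24.3 kHz.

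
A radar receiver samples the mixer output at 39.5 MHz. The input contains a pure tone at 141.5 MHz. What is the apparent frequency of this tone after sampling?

16.5 MHz

141.5 MHz mod fs = 23 MHz.
23 MHz > fs/2 = 19.75 MHz, folds to fs − 23 MHz = 16.5 MHz.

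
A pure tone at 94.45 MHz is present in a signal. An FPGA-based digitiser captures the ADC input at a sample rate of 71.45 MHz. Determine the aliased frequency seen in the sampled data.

94.45 MHz mod fs = 23 MHz.
23 MHz ≤ fs/2 = 35.725 MHz, appears at 23 MHz.

23 MHz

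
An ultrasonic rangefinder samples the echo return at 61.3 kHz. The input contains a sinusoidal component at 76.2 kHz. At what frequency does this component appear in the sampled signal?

76.2 kHz mod fs = 14.9 kHz.
14.9 kHz ≤ fs/2 = 30.65 kHz, appears at 14.9 kHz.

14.9 kHz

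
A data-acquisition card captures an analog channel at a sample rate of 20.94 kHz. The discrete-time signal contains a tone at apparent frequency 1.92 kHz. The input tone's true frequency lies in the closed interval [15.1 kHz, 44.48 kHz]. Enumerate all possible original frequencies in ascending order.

Frequencies that alias to 1.92 kHz are k·fs ± 1.92 kHz for integer k ≥ 0.
k=0: 1.92 kHz.
k=1: 19.02 kHz, 22.86 kHz.
k=2: 39.96 kHz, 43.8 kHz.
k=3: 60.9 kHz, 64.74 kHz.
Within [15.1 kHz, 44.48 kHz]: 19.02 kHz, 22.86 kHz, 39.96 kHz, 43.8 kHz.

19.02 kHz, 22.86 kHz, 39.96 kHz, 43.8 kHz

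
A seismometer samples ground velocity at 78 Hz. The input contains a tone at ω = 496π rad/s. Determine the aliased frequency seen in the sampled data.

ω = 496π rad/s → f = ω/(2π) = 248 Hz.
248 Hz mod fs = 14 Hz.
14 Hz ≤ fs/2 = 39 Hz, appears at 14 Hz.

14 Hz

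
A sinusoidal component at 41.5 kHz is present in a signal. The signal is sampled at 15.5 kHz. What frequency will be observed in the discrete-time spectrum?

5 kHz

41.5 kHz mod fs = 10.5 kHz.
10.5 kHz > fs/2 = 7.75 kHz, folds to fs − 10.5 kHz = 5 kHz.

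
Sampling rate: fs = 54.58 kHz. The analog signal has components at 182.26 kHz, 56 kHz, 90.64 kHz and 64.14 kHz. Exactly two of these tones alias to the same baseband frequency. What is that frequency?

18.52 kHz

fs/2 = 27.29 kHz.
182.26 kHz mod fs = 18.52 kHz.
18.52 kHz ≤ fs/2 = 27.29 kHz, appears at 18.52 kHz.
56 kHz mod fs = 1.42 kHz.
1.42 kHz ≤ fs/2 = 27.29 kHz, appears at 1.42 kHz.
90.64 kHz mod fs = 36.06 kHz.
36.06 kHz > fs/2 = 27.29 kHz, folds to fs − 36.06 kHz = 18.52 kHz.
64.14 kHz mod fs = 9.56 kHz.
9.56 kHz ≤ fs/2 = 27.29 kHz, appears at 9.56 kHz.
90.64 kHz and 182.26 kHz both map to 18.52 kHz.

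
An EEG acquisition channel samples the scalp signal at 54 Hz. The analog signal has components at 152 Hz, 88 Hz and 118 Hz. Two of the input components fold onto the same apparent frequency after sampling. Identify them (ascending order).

118 Hz, 152 Hz

fs/2 = 27 Hz.
152 Hz mod fs = 44 Hz.
44 Hz > fs/2 = 27 Hz, folds to fs − 44 Hz = 10 Hz.
88 Hz mod fs = 34 Hz.
34 Hz > fs/2 = 27 Hz, folds to fs − 34 Hz = 20 Hz.
118 Hz mod fs = 10 Hz.
10 Hz ≤ fs/2 = 27 Hz, appears at 10 Hz.
118 Hz and 152 Hz both map to 10 Hz.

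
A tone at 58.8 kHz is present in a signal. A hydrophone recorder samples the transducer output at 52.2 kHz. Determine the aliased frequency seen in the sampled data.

6.6 kHz

58.8 kHz mod fs = 6.6 kHz.
6.6 kHz ≤ fs/2 = 26.1 kHz, appears at 6.6 kHz.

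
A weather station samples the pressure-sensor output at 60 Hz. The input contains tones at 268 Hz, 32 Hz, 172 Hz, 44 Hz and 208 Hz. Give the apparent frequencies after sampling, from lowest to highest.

8 Hz, 16 Hz, 28 Hz

fs/2 = 30 Hz.
268 Hz mod fs = 28 Hz.
28 Hz ≤ fs/2 = 30 Hz, appears at 28 Hz.
32 Hz > fs/2 = 30 Hz, folds to fs − 32 Hz = 28 Hz.
172 Hz mod fs = 52 Hz.
52 Hz > fs/2 = 30 Hz, folds to fs − 52 Hz = 8 Hz.
44 Hz > fs/2 = 30 Hz, folds to fs − 44 Hz = 16 Hz.
208 Hz mod fs = 28 Hz.
28 Hz ≤ fs/2 = 30 Hz, appears at 28 Hz.
Distinct values: {8 Hz, 16 Hz, 28 Hz}.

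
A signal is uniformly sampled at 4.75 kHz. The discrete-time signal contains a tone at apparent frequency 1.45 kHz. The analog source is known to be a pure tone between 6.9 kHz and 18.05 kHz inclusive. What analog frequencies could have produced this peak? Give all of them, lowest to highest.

Frequencies that alias to 1.45 kHz are k·fs ± 1.45 kHz for integer k ≥ 0.
k=0: 1.45 kHz.
k=1: 3.3 kHz, 6.2 kHz.
k=2: 8.05 kHz, 10.95 kHz.
k=3: 12.8 kHz, 15.7 kHz.
k=4: 17.55 kHz, 20.45 kHz.
k=5: 22.3 kHz, 25.2 kHz.
Within [6.9 kHz, 18.05 kHz]: 8.05 kHz, 10.95 kHz, 12.8 kHz, 15.7 kHz, 17.55 kHz.

8.05 kHz, 10.95 kHz, 12.8 kHz, 15.7 kHz, 17.55 kHz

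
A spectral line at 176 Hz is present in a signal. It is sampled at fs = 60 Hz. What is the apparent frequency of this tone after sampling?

4 Hz

176 Hz mod fs = 56 Hz.
56 Hz > fs/2 = 30 Hz, folds to fs − 56 Hz = 4 Hz.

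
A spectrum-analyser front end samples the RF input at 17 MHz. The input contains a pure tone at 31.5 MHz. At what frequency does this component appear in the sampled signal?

2.5 MHz

31.5 MHz mod fs = 14.5 MHz.
14.5 MHz > fs/2 = 8.5 MHz, folds to fs − 14.5 MHz = 2.5 MHz.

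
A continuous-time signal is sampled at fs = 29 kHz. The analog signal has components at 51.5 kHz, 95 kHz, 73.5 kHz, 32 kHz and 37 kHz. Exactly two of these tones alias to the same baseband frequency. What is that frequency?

8 kHz

fs/2 = 14.5 kHz.
51.5 kHz mod fs = 22.5 kHz.
22.5 kHz > fs/2 = 14.5 kHz, folds to fs − 22.5 kHz = 6.5 kHz.
95 kHz mod fs = 8 kHz.
8 kHz ≤ fs/2 = 14.5 kHz, appears at 8 kHz.
73.5 kHz mod fs = 15.5 kHz.
15.5 kHz > fs/2 = 14.5 kHz, folds to fs − 15.5 kHz = 13.5 kHz.
32 kHz mod fs = 3 kHz.
3 kHz ≤ fs/2 = 14.5 kHz, appears at 3 kHz.
37 kHz mod fs = 8 kHz.
8 kHz ≤ fs/2 = 14.5 kHz, appears at 8 kHz.
37 kHz and 95 kHz both map to 8 kHz.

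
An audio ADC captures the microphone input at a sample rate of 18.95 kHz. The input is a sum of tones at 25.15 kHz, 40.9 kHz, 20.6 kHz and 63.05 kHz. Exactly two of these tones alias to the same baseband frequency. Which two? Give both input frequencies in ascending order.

fs/2 = 9.475 kHz.
25.15 kHz mod fs = 6.2 kHz.
6.2 kHz ≤ fs/2 = 9.475 kHz, appears at 6.2 kHz.
40.9 kHz mod fs = 3 kHz.
3 kHz ≤ fs/2 = 9.475 kHz, appears at 3 kHz.
20.6 kHz mod fs = 1.65 kHz.
1.65 kHz ≤ fs/2 = 9.475 kHz, appears at 1.65 kHz.
63.05 kHz mod fs = 6.2 kHz.
6.2 kHz ≤ fs/2 = 9.475 kHz, appears at 6.2 kHz.
25.15 kHz and 63.05 kHz both map to 6.2 kHz.

25.15 kHz, 63.05 kHz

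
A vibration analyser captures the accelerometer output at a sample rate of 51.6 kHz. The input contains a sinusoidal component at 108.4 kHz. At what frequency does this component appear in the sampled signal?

5.2 kHz

108.4 kHz mod fs = 5.2 kHz.
5.2 kHz ≤ fs/2 = 25.8 kHz, appears at 5.2 kHz.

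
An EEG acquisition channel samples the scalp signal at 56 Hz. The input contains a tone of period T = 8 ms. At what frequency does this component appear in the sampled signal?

13 Hz

T = 8 ms → f = 1/T = 125 Hz.
125 Hz mod fs = 13 Hz.
13 Hz ≤ fs/2 = 28 Hz, appears at 13 Hz.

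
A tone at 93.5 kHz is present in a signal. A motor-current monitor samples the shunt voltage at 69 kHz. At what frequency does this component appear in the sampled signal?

93.5 kHz mod fs = 24.5 kHz.
24.5 kHz ≤ fs/2 = 34.5 kHz, appears at 24.5 kHz.

24.5 kHz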